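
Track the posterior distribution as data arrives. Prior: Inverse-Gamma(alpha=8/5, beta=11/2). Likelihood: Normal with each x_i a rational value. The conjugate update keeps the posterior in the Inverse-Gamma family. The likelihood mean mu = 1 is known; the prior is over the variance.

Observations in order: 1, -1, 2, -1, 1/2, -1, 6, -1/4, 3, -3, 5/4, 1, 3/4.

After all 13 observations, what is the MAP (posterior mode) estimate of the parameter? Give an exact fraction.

5675/1456

obs 1: x=1 → posterior Inverse-Gamma(21/10, 11/2)
obs 2: x=-1 → posterior Inverse-Gamma(13/5, 15/2)
obs 3: x=2 → posterior Inverse-Gamma(31/10, 8)
obs 4: x=-1 → posterior Inverse-Gamma(18/5, 10)
obs 5: x=1/2 → posterior Inverse-Gamma(41/10, 81/8)
obs 6: x=-1 → posterior Inverse-Gamma(23/5, 97/8)
obs 7: x=6 → posterior Inverse-Gamma(51/10, 197/8)
obs 8: x=-1/4 → posterior Inverse-Gamma(28/5, 813/32)
obs 9: x=3 → posterior Inverse-Gamma(61/10, 877/32)
obs 10: x=-3 → posterior Inverse-Gamma(33/5, 1133/32)
obs 11: x=5/4 → posterior Inverse-Gamma(71/10, 567/16)
obs 12: x=1 → posterior Inverse-Gamma(38/5, 567/16)
obs 13: x=3/4 → posterior Inverse-Gamma(81/10, 1135/32)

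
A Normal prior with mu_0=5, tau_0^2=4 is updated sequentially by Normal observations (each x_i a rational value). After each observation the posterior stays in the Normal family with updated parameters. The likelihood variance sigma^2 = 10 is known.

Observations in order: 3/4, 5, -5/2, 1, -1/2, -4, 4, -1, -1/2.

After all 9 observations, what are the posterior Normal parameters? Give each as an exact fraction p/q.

obs 1: x=3/4 → posterior Normal(53/14, 20/7)
obs 2: x=5 → posterior Normal(73/18, 20/9)
obs 3: x=-5/2 → posterior Normal(63/22, 20/11)
obs 4: x=1 → posterior Normal(67/26, 20/13)
obs 5: x=-1/2 → posterior Normal(13/6, 4/3)
obs 6: x=-4 → posterior Normal(49/34, 20/17)
obs 7: x=4 → posterior Normal(65/38, 20/19)
obs 8: x=-1 → posterior Normal(61/42, 20/21)
obs 9: x=-1/2 → posterior Normal(59/46, 20/23)

mu_0=59/46, tau_0^2=20/23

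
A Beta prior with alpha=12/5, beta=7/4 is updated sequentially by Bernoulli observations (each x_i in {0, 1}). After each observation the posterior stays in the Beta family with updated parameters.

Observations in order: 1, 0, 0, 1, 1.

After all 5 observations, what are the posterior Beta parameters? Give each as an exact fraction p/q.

obs 1: x=1 → posterior Beta(17/5, 7/4)
obs 2: x=0 → posterior Beta(17/5, 11/4)
obs 3: x=0 → posterior Beta(17/5, 15/4)
obs 4: x=1 → posterior Beta(22/5, 15/4)
obs 5: x=1 → posterior Beta(27/5, 15/4)

alpha=27/5, beta=15/4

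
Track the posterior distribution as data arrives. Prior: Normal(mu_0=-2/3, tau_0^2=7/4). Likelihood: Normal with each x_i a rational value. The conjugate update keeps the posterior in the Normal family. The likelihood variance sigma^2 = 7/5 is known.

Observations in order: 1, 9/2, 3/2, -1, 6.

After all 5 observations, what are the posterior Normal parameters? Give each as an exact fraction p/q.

mu_0=172/87, tau_0^2=7/29

obs 1: x=1 → posterior Normal(7/27, 7/9)
obs 2: x=9/2 → posterior Normal(149/84, 1/2)
obs 3: x=3/2 → posterior Normal(97/57, 7/19)
obs 4: x=-1 → posterior Normal(41/36, 7/24)
obs 5: x=6 → posterior Normal(172/87, 7/29)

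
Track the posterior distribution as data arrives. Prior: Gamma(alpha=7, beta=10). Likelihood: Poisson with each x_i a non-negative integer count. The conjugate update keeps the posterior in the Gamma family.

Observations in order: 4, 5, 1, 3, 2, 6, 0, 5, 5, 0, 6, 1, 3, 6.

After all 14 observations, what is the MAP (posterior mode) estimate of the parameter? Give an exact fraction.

53/24

obs 1: x=4 → posterior Gamma(11, 11)
obs 2: x=5 → posterior Gamma(16, 12)
obs 3: x=1 → posterior Gamma(17, 13)
obs 4: x=3 → posterior Gamma(20, 14)
obs 5: x=2 → posterior Gamma(22, 15)
obs 6: x=6 → posterior Gamma(28, 16)
obs 7: x=0 → posterior Gamma(28, 17)
obs 8: x=5 → posterior Gamma(33, 18)
obs 9: x=5 → posterior Gamma(38, 19)
obs 10: x=0 → posterior Gamma(38, 20)
obs 11: x=6 → posterior Gamma(44, 21)
obs 12: x=1 → posterior Gamma(45, 22)
obs 13: x=3 → posterior Gamma(48, 23)
obs 14: x=6 → posterior Gamma(54, 24)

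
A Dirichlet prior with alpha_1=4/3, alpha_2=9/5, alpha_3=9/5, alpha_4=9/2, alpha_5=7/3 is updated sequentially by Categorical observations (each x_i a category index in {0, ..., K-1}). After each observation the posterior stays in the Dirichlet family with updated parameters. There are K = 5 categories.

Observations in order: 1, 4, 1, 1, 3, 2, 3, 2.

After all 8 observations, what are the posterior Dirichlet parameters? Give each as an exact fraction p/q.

alpha_1=4/3, alpha_2=24/5, alpha_3=19/5, alpha_4=13/2, alpha_5=10/3

obs 1: x=1 → posterior Dirichlet(4/3, 14/5, 9/5, 9/2, 7/3)
obs 2: x=4 → posterior Dirichlet(4/3, 14/5, 9/5, 9/2, 10/3)
obs 3: x=1 → posterior Dirichlet(4/3, 19/5, 9/5, 9/2, 10/3)
obs 4: x=1 → posterior Dirichlet(4/3, 24/5, 9/5, 9/2, 10/3)
obs 5: x=3 → posterior Dirichlet(4/3, 24/5, 9/5, 11/2, 10/3)
obs 6: x=2 → posterior Dirichlet(4/3, 24/5, 14/5, 11/2, 10/3)
obs 7: x=3 → posterior Dirichlet(4/3, 24/5, 14/5, 13/2, 10/3)
obs 8: x=2 → posterior Dirichlet(4/3, 24/5, 19/5, 13/2, 10/3)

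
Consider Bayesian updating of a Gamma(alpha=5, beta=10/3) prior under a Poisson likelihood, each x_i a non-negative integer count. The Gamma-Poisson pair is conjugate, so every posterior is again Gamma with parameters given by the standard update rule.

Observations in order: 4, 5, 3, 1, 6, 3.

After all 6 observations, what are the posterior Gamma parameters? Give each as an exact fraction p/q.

alpha=27, beta=28/3

obs 1: x=4 → posterior Gamma(9, 13/3)
obs 2: x=5 → posterior Gamma(14, 16/3)
obs 3: x=3 → posterior Gamma(17, 19/3)
obs 4: x=1 → posterior Gamma(18, 22/3)
obs 5: x=6 → posterior Gamma(24, 25/3)
obs 6: x=3 → posterior Gamma(27, 28/3)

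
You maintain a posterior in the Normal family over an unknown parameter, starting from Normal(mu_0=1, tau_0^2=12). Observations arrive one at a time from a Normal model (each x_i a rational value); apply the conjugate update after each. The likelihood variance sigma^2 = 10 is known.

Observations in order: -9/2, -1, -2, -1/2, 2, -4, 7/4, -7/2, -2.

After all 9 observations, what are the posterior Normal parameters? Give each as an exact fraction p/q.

mu_0=-155/118, tau_0^2=60/59

obs 1: x=-9/2 → posterior Normal(-2, 60/11)
obs 2: x=-1 → posterior Normal(-28/17, 60/17)
obs 3: x=-2 → posterior Normal(-40/23, 60/23)
obs 4: x=-1/2 → posterior Normal(-43/29, 60/29)
obs 5: x=2 → posterior Normal(-31/35, 12/7)
obs 6: x=-4 → posterior Normal(-55/41, 60/41)
obs 7: x=7/4 → posterior Normal(-89/94, 60/47)
obs 8: x=-7/2 → posterior Normal(-131/106, 60/53)
obs 9: x=-2 → posterior Normal(-155/118, 60/59)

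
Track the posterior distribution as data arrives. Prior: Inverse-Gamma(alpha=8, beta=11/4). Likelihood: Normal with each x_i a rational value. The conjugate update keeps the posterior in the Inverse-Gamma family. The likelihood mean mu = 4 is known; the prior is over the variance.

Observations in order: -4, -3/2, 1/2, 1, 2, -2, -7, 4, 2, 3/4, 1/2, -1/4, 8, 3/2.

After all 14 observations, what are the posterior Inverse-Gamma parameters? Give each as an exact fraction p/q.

obs 1: x=-4 → posterior Inverse-Gamma(17/2, 139/4)
obs 2: x=-3/2 → posterior Inverse-Gamma(9, 399/8)
obs 3: x=1/2 → posterior Inverse-Gamma(19/2, 56)
obs 4: x=1 → posterior Inverse-Gamma(10, 121/2)
obs 5: x=2 → posterior Inverse-Gamma(21/2, 125/2)
obs 6: x=-2 → posterior Inverse-Gamma(11, 161/2)
obs 7: x=-7 → posterior Inverse-Gamma(23/2, 141)
obs 8: x=4 → posterior Inverse-Gamma(12, 141)
obs 9: x=2 → posterior Inverse-Gamma(25/2, 143)
obs 10: x=3/4 → posterior Inverse-Gamma(13, 4745/32)
obs 11: x=1/2 → posterior Inverse-Gamma(27/2, 4941/32)
obs 12: x=-1/4 → posterior Inverse-Gamma(14, 2615/16)
obs 13: x=8 → posterior Inverse-Gamma(29/2, 2743/16)
obs 14: x=3/2 → posterior Inverse-Gamma(15, 2793/16)

alpha=15, beta=2793/16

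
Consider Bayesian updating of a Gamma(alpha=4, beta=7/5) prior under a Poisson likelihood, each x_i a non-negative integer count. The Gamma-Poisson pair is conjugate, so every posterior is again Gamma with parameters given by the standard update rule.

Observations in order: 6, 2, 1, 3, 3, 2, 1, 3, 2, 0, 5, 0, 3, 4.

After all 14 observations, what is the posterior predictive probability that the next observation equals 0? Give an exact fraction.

obs 1: x=6 → posterior Gamma(10, 12/5)
obs 2: x=2 → posterior Gamma(12, 17/5)
obs 3: x=1 → posterior Gamma(13, 22/5)
obs 4: x=3 → posterior Gamma(16, 27/5)
obs 5: x=3 → posterior Gamma(19, 32/5)
obs 6: x=2 → posterior Gamma(21, 37/5)
obs 7: x=1 → posterior Gamma(22, 42/5)
obs 8: x=3 → posterior Gamma(25, 47/5)
obs 9: x=2 → posterior Gamma(27, 52/5)
obs 10: x=0 → posterior Gamma(27, 57/5)
obs 11: x=5 → posterior Gamma(32, 62/5)
obs 12: x=0 → posterior Gamma(32, 67/5)
obs 13: x=3 → posterior Gamma(35, 72/5)
obs 14: x=4 → posterior Gamma(39, 77/5)

37422972608560604230716178178519787790611224195268726773069291477473058213/435251466397275208357756102657278911442879345952714806062475124926702419968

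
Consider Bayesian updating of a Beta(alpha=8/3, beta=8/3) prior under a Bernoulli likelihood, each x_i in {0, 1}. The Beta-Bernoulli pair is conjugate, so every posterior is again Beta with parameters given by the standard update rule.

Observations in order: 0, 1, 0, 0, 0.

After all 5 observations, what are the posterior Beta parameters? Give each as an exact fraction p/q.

alpha=11/3, beta=20/3

obs 1: x=0 → posterior Beta(8/3, 11/3)
obs 2: x=1 → posterior Beta(11/3, 11/3)
obs 3: x=0 → posterior Beta(11/3, 14/3)
obs 4: x=0 → posterior Beta(11/3, 17/3)
obs 5: x=0 → posterior Beta(11/3, 20/3)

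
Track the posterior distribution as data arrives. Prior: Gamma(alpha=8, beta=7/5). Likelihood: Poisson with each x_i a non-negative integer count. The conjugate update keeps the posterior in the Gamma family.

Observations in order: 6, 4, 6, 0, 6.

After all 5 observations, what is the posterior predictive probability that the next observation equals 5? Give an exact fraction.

obs 1: x=6 → posterior Gamma(14, 12/5)
obs 2: x=4 → posterior Gamma(18, 17/5)
obs 3: x=6 → posterior Gamma(24, 22/5)
obs 4: x=0 → posterior Gamma(24, 27/5)
obs 5: x=6 → posterior Gamma(30, 32/5)

1241063231192467414574232564734808495841617326899200000/7710105884424969623139759010953858981831553019262380893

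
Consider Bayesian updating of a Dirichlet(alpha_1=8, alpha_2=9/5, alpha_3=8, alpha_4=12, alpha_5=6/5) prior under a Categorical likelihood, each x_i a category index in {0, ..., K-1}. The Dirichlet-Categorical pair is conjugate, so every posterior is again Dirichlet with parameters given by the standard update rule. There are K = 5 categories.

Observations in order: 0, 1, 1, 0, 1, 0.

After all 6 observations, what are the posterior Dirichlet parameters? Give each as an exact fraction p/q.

alpha_1=11, alpha_2=24/5, alpha_3=8, alpha_4=12, alpha_5=6/5

obs 1: x=0 → posterior Dirichlet(9, 9/5, 8, 12, 6/5)
obs 2: x=1 → posterior Dirichlet(9, 14/5, 8, 12, 6/5)
obs 3: x=1 → posterior Dirichlet(9, 19/5, 8, 12, 6/5)
obs 4: x=0 → posterior Dirichlet(10, 19/5, 8, 12, 6/5)
obs 5: x=1 → posterior Dirichlet(10, 24/5, 8, 12, 6/5)
obs 6: x=0 → posterior Dirichlet(11, 24/5, 8, 12, 6/5)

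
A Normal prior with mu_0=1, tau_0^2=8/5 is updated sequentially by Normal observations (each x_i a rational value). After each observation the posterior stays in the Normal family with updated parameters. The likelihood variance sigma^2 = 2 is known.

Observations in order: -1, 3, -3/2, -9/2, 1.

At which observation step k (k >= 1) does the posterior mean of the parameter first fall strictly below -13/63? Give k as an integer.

obs 1: x=-1 → posterior Normal(1/9, 8/9)
obs 2: x=3 → posterior Normal(1, 8/13)
obs 3: x=-3/2 → posterior Normal(7/17, 8/17)
obs 4: x=-9/2 → posterior Normal(-11/21, 8/21)
obs 5: x=1 → posterior Normal(-7/25, 8/25)

k = 4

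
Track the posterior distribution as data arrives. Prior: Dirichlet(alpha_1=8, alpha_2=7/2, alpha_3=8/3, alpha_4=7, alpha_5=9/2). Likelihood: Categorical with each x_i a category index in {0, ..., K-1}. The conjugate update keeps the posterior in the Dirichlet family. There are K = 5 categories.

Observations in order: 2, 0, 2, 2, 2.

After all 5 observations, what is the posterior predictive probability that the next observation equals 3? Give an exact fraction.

21/92

obs 1: x=2 → posterior Dirichlet(8, 7/2, 11/3, 7, 9/2)
obs 2: x=0 → posterior Dirichlet(9, 7/2, 11/3, 7, 9/2)
obs 3: x=2 → posterior Dirichlet(9, 7/2, 14/3, 7, 9/2)
obs 4: x=2 → posterior Dirichlet(9, 7/2, 17/3, 7, 9/2)
obs 5: x=2 → posterior Dirichlet(9, 7/2, 20/3, 7, 9/2)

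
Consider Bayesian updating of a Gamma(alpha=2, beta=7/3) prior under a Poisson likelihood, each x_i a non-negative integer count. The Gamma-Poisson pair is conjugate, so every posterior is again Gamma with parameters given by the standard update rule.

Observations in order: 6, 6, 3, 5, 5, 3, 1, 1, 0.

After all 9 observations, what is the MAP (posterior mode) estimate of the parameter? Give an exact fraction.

93/34

obs 1: x=6 → posterior Gamma(8, 10/3)
obs 2: x=6 → posterior Gamma(14, 13/3)
obs 3: x=3 → posterior Gamma(17, 16/3)
obs 4: x=5 → posterior Gamma(22, 19/3)
obs 5: x=5 → posterior Gamma(27, 22/3)
obs 6: x=3 → posterior Gamma(30, 25/3)
obs 7: x=1 → posterior Gamma(31, 28/3)
obs 8: x=1 → posterior Gamma(32, 31/3)
obs 9: x=0 → posterior Gamma(32, 34/3)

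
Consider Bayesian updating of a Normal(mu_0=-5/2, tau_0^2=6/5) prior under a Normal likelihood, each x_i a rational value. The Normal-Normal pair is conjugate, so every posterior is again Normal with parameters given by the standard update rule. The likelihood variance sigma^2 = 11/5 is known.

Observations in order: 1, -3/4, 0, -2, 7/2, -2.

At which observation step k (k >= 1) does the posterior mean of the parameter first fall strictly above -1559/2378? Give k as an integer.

k = 5

obs 1: x=1 → posterior Normal(-43/34, 66/85)
obs 2: x=-3/4 → posterior Normal(-26/23, 66/115)
obs 3: x=0 → posterior Normal(-26/29, 66/145)
obs 4: x=-2 → posterior Normal(-38/35, 66/175)
obs 5: x=7/2 → posterior Normal(-17/41, 66/205)
obs 6: x=-2 → posterior Normal(-29/47, 66/235)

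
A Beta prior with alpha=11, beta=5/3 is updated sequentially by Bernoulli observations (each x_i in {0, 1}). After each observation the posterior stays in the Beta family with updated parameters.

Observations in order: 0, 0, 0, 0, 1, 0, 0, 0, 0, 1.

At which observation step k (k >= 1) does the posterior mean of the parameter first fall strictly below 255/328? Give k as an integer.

k = 2

obs 1: x=0 → posterior Beta(11, 8/3)
obs 2: x=0 → posterior Beta(11, 11/3)
obs 3: x=0 → posterior Beta(11, 14/3)
obs 4: x=0 → posterior Beta(11, 17/3)
obs 5: x=1 → posterior Beta(12, 17/3)
obs 6: x=0 → posterior Beta(12, 20/3)
obs 7: x=0 → posterior Beta(12, 23/3)
obs 8: x=0 → posterior Beta(12, 26/3)
obs 9: x=0 → posterior Beta(12, 29/3)
obs 10: x=1 → posterior Beta(13, 29/3)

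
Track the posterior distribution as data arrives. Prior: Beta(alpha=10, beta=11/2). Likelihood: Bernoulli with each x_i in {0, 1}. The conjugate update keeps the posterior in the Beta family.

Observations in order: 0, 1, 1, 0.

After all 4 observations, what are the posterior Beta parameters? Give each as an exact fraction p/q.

alpha=12, beta=15/2

obs 1: x=0 → posterior Beta(10, 13/2)
obs 2: x=1 → posterior Beta(11, 13/2)
obs 3: x=1 → posterior Beta(12, 13/2)
obs 4: x=0 → posterior Beta(12, 15/2)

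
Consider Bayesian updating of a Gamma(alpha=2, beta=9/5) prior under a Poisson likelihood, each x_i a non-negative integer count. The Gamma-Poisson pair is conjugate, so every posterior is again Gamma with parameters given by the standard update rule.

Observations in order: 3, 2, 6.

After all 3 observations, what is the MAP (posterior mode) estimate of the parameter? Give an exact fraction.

obs 1: x=3 → posterior Gamma(5, 14/5)
obs 2: x=2 → posterior Gamma(7, 19/5)
obs 3: x=6 → posterior Gamma(13, 24/5)

5/2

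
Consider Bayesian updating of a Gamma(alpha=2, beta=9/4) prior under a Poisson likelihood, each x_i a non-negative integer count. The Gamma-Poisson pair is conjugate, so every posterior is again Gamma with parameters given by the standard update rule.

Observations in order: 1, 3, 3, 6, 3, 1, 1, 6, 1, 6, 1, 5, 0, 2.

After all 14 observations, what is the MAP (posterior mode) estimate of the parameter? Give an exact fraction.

obs 1: x=1 → posterior Gamma(3, 13/4)
obs 2: x=3 → posterior Gamma(6, 17/4)
obs 3: x=3 → posterior Gamma(9, 21/4)
obs 4: x=6 → posterior Gamma(15, 25/4)
obs 5: x=3 → posterior Gamma(18, 29/4)
obs 6: x=1 → posterior Gamma(19, 33/4)
obs 7: x=1 → posterior Gamma(20, 37/4)
obs 8: x=6 → posterior Gamma(26, 41/4)
obs 9: x=1 → posterior Gamma(27, 45/4)
obs 10: x=6 → posterior Gamma(33, 49/4)
obs 11: x=1 → posterior Gamma(34, 53/4)
obs 12: x=5 → posterior Gamma(39, 57/4)
obs 13: x=0 → posterior Gamma(39, 61/4)
obs 14: x=2 → posterior Gamma(41, 65/4)

32/13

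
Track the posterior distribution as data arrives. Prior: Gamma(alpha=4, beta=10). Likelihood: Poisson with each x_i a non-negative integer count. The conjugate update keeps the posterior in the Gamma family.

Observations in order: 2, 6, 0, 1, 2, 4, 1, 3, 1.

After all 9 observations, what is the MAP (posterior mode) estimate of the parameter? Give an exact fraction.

obs 1: x=2 → posterior Gamma(6, 11)
obs 2: x=6 → posterior Gamma(12, 12)
obs 3: x=0 → posterior Gamma(12, 13)
obs 4: x=1 → posterior Gamma(13, 14)
obs 5: x=2 → posterior Gamma(15, 15)
obs 6: x=4 → posterior Gamma(19, 16)
obs 7: x=1 → posterior Gamma(20, 17)
obs 8: x=3 → posterior Gamma(23, 18)
obs 9: x=1 → posterior Gamma(24, 19)

23/19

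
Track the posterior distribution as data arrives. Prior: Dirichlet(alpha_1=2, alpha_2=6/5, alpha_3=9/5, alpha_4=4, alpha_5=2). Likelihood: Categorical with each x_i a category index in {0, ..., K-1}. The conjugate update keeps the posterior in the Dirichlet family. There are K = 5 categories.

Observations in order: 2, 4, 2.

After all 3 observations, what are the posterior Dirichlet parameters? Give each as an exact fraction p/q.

obs 1: x=2 → posterior Dirichlet(2, 6/5, 14/5, 4, 2)
obs 2: x=4 → posterior Dirichlet(2, 6/5, 14/5, 4, 3)
obs 3: x=2 → posterior Dirichlet(2, 6/5, 19/5, 4, 3)

alpha_1=2, alpha_2=6/5, alpha_3=19/5, alpha_4=4, alpha_5=3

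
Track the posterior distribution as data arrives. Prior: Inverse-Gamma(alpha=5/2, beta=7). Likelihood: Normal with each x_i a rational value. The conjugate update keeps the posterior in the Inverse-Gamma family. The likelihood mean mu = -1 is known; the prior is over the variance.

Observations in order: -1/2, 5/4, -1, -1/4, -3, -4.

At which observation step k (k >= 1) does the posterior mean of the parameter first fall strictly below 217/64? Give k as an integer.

obs 1: x=-1/2 → posterior Inverse-Gamma(3, 57/8)
obs 2: x=5/4 → posterior Inverse-Gamma(7/2, 309/32)
obs 3: x=-1 → posterior Inverse-Gamma(4, 309/32)
obs 4: x=-1/4 → posterior Inverse-Gamma(9/2, 159/16)
obs 5: x=-3 → posterior Inverse-Gamma(5, 191/16)
obs 6: x=-4 → posterior Inverse-Gamma(11/2, 263/16)

k = 3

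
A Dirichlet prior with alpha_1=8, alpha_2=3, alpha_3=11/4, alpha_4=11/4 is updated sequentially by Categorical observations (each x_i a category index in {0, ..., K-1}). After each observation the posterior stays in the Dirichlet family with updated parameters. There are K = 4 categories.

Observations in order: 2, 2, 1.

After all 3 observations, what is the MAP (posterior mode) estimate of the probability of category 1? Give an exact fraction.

obs 1: x=2 → posterior Dirichlet(8, 3, 15/4, 11/4)
obs 2: x=2 → posterior Dirichlet(8, 3, 19/4, 11/4)
obs 3: x=1 → posterior Dirichlet(8, 4, 19/4, 11/4)

6/31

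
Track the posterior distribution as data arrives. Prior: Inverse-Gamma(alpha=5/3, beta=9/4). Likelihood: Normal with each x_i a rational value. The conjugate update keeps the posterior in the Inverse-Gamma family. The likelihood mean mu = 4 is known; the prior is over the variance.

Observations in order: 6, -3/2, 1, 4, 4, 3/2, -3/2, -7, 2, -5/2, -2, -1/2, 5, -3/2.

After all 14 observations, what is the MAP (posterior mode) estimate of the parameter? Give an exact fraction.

1017/58

obs 1: x=6 → posterior Inverse-Gamma(13/6, 17/4)
obs 2: x=-3/2 → posterior Inverse-Gamma(8/3, 155/8)
obs 3: x=1 → posterior Inverse-Gamma(19/6, 191/8)
obs 4: x=4 → posterior Inverse-Gamma(11/3, 191/8)
obs 5: x=4 → posterior Inverse-Gamma(25/6, 191/8)
obs 6: x=3/2 → posterior Inverse-Gamma(14/3, 27)
obs 7: x=-3/2 → posterior Inverse-Gamma(31/6, 337/8)
obs 8: x=-7 → posterior Inverse-Gamma(17/3, 821/8)
obs 9: x=2 → posterior Inverse-Gamma(37/6, 837/8)
obs 10: x=-5/2 → posterior Inverse-Gamma(20/3, 503/4)
obs 11: x=-2 → posterior Inverse-Gamma(43/6, 575/4)
obs 12: x=-1/2 → posterior Inverse-Gamma(23/3, 1231/8)
obs 13: x=5 → posterior Inverse-Gamma(49/6, 1235/8)
obs 14: x=-3/2 → posterior Inverse-Gamma(26/3, 339/2)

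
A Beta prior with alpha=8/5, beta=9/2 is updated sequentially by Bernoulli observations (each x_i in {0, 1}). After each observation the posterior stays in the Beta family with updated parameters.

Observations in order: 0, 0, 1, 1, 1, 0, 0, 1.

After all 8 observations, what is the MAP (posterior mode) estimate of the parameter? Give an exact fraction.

obs 1: x=0 → posterior Beta(8/5, 11/2)
obs 2: x=0 → posterior Beta(8/5, 13/2)
obs 3: x=1 → posterior Beta(13/5, 13/2)
obs 4: x=1 → posterior Beta(18/5, 13/2)
obs 5: x=1 → posterior Beta(23/5, 13/2)
obs 6: x=0 → posterior Beta(23/5, 15/2)
obs 7: x=0 → posterior Beta(23/5, 17/2)
obs 8: x=1 → posterior Beta(28/5, 17/2)

46/121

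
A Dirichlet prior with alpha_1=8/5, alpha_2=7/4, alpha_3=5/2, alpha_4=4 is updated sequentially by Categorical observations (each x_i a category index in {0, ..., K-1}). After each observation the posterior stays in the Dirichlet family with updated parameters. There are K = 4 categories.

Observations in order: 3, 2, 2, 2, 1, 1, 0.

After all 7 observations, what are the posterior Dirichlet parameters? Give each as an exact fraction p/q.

obs 1: x=3 → posterior Dirichlet(8/5, 7/4, 5/2, 5)
obs 2: x=2 → posterior Dirichlet(8/5, 7/4, 7/2, 5)
obs 3: x=2 → posterior Dirichlet(8/5, 7/4, 9/2, 5)
obs 4: x=2 → posterior Dirichlet(8/5, 7/4, 11/2, 5)
obs 5: x=1 → posterior Dirichlet(8/5, 11/4, 11/2, 5)
obs 6: x=1 → posterior Dirichlet(8/5, 15/4, 11/2, 5)
obs 7: x=0 → posterior Dirichlet(13/5, 15/4, 11/2, 5)

alpha_1=13/5, alpha_2=15/4, alpha_3=11/2, alpha_4=5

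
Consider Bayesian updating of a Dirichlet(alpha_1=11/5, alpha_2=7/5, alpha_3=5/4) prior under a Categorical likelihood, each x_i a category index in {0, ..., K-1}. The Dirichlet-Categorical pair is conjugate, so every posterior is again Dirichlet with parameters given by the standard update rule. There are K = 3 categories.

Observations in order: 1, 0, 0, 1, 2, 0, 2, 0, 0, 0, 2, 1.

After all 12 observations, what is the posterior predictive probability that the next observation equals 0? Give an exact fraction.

164/337

obs 1: x=1 → posterior Dirichlet(11/5, 12/5, 5/4)
obs 2: x=0 → posterior Dirichlet(16/5, 12/5, 5/4)
obs 3: x=0 → posterior Dirichlet(21/5, 12/5, 5/4)
obs 4: x=1 → posterior Dirichlet(21/5, 17/5, 5/4)
obs 5: x=2 → posterior Dirichlet(21/5, 17/5, 9/4)
obs 6: x=0 → posterior Dirichlet(26/5, 17/5, 9/4)
obs 7: x=2 → posterior Dirichlet(26/5, 17/5, 13/4)
obs 8: x=0 → posterior Dirichlet(31/5, 17/5, 13/4)
obs 9: x=0 → posterior Dirichlet(36/5, 17/5, 13/4)
obs 10: x=0 → posterior Dirichlet(41/5, 17/5, 13/4)
obs 11: x=2 → posterior Dirichlet(41/5, 17/5, 17/4)
obs 12: x=1 → posterior Dirichlet(41/5, 22/5, 17/4)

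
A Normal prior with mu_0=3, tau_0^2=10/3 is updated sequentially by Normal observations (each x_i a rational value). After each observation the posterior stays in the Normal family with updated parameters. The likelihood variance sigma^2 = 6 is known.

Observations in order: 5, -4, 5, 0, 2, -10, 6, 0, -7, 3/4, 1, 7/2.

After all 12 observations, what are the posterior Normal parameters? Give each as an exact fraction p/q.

mu_0=51/92, tau_0^2=10/23

obs 1: x=5 → posterior Normal(26/7, 15/7)
obs 2: x=-4 → posterior Normal(32/19, 30/19)
obs 3: x=5 → posterior Normal(19/8, 5/4)
obs 4: x=0 → posterior Normal(57/29, 30/29)
obs 5: x=2 → posterior Normal(67/34, 15/17)
obs 6: x=-10 → posterior Normal(17/39, 10/13)
obs 7: x=6 → posterior Normal(47/44, 15/22)
obs 8: x=0 → posterior Normal(47/49, 30/49)
obs 9: x=-7 → posterior Normal(2/9, 5/9)
obs 10: x=3/4 → posterior Normal(63/236, 30/59)
obs 11: x=1 → posterior Normal(83/256, 15/32)
obs 12: x=7/2 → posterior Normal(51/92, 10/23)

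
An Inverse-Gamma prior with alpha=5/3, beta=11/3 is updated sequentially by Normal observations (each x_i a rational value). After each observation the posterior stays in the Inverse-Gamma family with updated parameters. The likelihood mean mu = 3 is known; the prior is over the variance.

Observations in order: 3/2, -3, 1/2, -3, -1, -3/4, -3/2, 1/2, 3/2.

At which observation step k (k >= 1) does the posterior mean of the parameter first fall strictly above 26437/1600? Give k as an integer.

obs 1: x=3/2 → posterior Inverse-Gamma(13/6, 115/24)
obs 2: x=-3 → posterior Inverse-Gamma(8/3, 547/24)
obs 3: x=1/2 → posterior Inverse-Gamma(19/6, 311/12)
obs 4: x=-3 → posterior Inverse-Gamma(11/3, 527/12)
obs 5: x=-1 → posterior Inverse-Gamma(25/6, 623/12)
obs 6: x=-3/4 → posterior Inverse-Gamma(14/3, 5659/96)
obs 7: x=-3/2 → posterior Inverse-Gamma(31/6, 6631/96)
obs 8: x=1/2 → posterior Inverse-Gamma(17/3, 6931/96)
obs 9: x=3/2 → posterior Inverse-Gamma(37/6, 7039/96)

k = 7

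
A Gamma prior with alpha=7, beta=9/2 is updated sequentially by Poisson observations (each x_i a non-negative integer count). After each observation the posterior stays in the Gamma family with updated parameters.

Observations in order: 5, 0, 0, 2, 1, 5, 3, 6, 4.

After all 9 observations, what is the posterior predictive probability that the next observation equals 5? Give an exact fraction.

obs 1: x=5 → posterior Gamma(12, 11/2)
obs 2: x=0 → posterior Gamma(12, 13/2)
obs 3: x=0 → posterior Gamma(12, 15/2)
obs 4: x=2 → posterior Gamma(14, 17/2)
obs 5: x=1 → posterior Gamma(15, 19/2)
obs 6: x=5 → posterior Gamma(20, 21/2)
obs 7: x=3 → posterior Gamma(23, 23/2)
obs 8: x=6 → posterior Gamma(29, 25/2)
obs 9: x=4 → posterior Gamma(33, 27/2)

2396282828314896460424536502202080169674992666855145568/37249797844127216903980902049910725025576001221301409561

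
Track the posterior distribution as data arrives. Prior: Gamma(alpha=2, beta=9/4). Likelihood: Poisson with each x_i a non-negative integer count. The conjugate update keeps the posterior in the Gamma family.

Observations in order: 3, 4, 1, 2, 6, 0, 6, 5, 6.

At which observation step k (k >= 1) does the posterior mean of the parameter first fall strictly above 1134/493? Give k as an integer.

obs 1: x=3 → posterior Gamma(5, 13/4)
obs 2: x=4 → posterior Gamma(9, 17/4)
obs 3: x=1 → posterior Gamma(10, 21/4)
obs 4: x=2 → posterior Gamma(12, 25/4)
obs 5: x=6 → posterior Gamma(18, 29/4)
obs 6: x=0 → posterior Gamma(18, 33/4)
obs 7: x=6 → posterior Gamma(24, 37/4)
obs 8: x=5 → posterior Gamma(29, 41/4)
obs 9: x=6 → posterior Gamma(35, 45/4)

k = 5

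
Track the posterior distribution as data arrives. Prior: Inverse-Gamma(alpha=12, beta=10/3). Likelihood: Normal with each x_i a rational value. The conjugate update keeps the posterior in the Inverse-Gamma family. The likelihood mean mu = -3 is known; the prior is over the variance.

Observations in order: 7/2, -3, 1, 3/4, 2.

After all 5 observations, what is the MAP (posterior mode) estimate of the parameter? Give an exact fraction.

161/48

obs 1: x=7/2 → posterior Inverse-Gamma(25/2, 587/24)
obs 2: x=-3 → posterior Inverse-Gamma(13, 587/24)
obs 3: x=1 → posterior Inverse-Gamma(27/2, 779/24)
obs 4: x=3/4 → posterior Inverse-Gamma(14, 3791/96)
obs 5: x=2 → posterior Inverse-Gamma(29/2, 4991/96)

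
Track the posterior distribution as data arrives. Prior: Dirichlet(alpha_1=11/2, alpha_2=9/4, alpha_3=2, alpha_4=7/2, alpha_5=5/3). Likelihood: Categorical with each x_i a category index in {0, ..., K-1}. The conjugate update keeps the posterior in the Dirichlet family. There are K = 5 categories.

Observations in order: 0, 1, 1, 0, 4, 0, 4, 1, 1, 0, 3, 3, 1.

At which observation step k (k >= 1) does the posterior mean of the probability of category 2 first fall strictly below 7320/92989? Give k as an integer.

obs 1: x=0 → posterior Dirichlet(13/2, 9/4, 2, 7/2, 5/3)
obs 2: x=1 → posterior Dirichlet(13/2, 13/4, 2, 7/2, 5/3)
obs 3: x=1 → posterior Dirichlet(13/2, 17/4, 2, 7/2, 5/3)
obs 4: x=0 → posterior Dirichlet(15/2, 17/4, 2, 7/2, 5/3)
obs 5: x=4 → posterior Dirichlet(15/2, 17/4, 2, 7/2, 8/3)
obs 6: x=0 → posterior Dirichlet(17/2, 17/4, 2, 7/2, 8/3)
obs 7: x=4 → posterior Dirichlet(17/2, 17/4, 2, 7/2, 11/3)
obs 8: x=1 → posterior Dirichlet(17/2, 21/4, 2, 7/2, 11/3)
obs 9: x=1 → posterior Dirichlet(17/2, 25/4, 2, 7/2, 11/3)
obs 10: x=0 → posterior Dirichlet(19/2, 25/4, 2, 7/2, 11/3)
obs 11: x=3 → posterior Dirichlet(19/2, 25/4, 2, 9/2, 11/3)
obs 12: x=3 → posterior Dirichlet(19/2, 25/4, 2, 11/2, 11/3)
obs 13: x=1 → posterior Dirichlet(19/2, 29/4, 2, 11/2, 11/3)

k = 11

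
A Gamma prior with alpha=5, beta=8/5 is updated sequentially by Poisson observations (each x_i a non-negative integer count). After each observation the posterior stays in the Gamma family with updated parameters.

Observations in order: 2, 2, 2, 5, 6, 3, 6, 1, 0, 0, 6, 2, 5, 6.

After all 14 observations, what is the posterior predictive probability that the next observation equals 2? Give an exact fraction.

obs 1: x=2 → posterior Gamma(7, 13/5)
obs 2: x=2 → posterior Gamma(9, 18/5)
obs 3: x=2 → posterior Gamma(11, 23/5)
obs 4: x=5 → posterior Gamma(16, 28/5)
obs 5: x=6 → posterior Gamma(22, 33/5)
obs 6: x=3 → posterior Gamma(25, 38/5)
obs 7: x=6 → posterior Gamma(31, 43/5)
obs 8: x=1 → posterior Gamma(32, 48/5)
obs 9: x=0 → posterior Gamma(32, 53/5)
obs 10: x=0 → posterior Gamma(32, 58/5)
obs 11: x=6 → posterior Gamma(38, 63/5)
obs 12: x=2 → posterior Gamma(40, 68/5)
obs 13: x=5 → posterior Gamma(45, 73/5)
obs 14: x=6 → posterior Gamma(51, 78/5)

104065858171653261656139487041304527350067046028886722028556429757636948060792937459557920897027276800/514208079162237470366950066427087311351545149977870622089412129972696884289577798747029115521707328963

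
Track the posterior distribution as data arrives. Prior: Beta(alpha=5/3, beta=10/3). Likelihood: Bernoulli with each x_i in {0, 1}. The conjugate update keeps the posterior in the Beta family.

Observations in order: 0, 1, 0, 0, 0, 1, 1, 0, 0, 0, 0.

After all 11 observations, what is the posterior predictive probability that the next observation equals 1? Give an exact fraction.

obs 1: x=0 → posterior Beta(5/3, 13/3)
obs 2: x=1 → posterior Beta(8/3, 13/3)
obs 3: x=0 → posterior Beta(8/3, 16/3)
obs 4: x=0 → posterior Beta(8/3, 19/3)
obs 5: x=0 → posterior Beta(8/3, 22/3)
obs 6: x=1 → posterior Beta(11/3, 22/3)
obs 7: x=1 → posterior Beta(14/3, 22/3)
obs 8: x=0 → posterior Beta(14/3, 25/3)
obs 9: x=0 → posterior Beta(14/3, 28/3)
obs 10: x=0 → posterior Beta(14/3, 31/3)
obs 11: x=0 → posterior Beta(14/3, 34/3)

7/24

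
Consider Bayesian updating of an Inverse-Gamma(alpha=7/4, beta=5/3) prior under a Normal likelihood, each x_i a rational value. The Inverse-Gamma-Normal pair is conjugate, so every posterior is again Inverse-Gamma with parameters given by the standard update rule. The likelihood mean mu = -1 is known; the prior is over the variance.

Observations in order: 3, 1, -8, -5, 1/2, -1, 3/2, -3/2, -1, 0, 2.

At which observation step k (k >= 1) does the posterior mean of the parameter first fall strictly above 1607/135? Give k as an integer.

obs 1: x=3 → posterior Inverse-Gamma(9/4, 29/3)
obs 2: x=1 → posterior Inverse-Gamma(11/4, 35/3)
obs 3: x=-8 → posterior Inverse-Gamma(13/4, 217/6)
obs 4: x=-5 → posterior Inverse-Gamma(15/4, 265/6)
obs 5: x=1/2 → posterior Inverse-Gamma(17/4, 1087/24)
obs 6: x=-1 → posterior Inverse-Gamma(19/4, 1087/24)
obs 7: x=3/2 → posterior Inverse-Gamma(21/4, 581/12)
obs 8: x=-3/2 → posterior Inverse-Gamma(23/4, 1165/24)
obs 9: x=-1 → posterior Inverse-Gamma(25/4, 1165/24)
obs 10: x=0 → posterior Inverse-Gamma(27/4, 1177/24)
obs 11: x=2 → posterior Inverse-Gamma(29/4, 1285/24)

k = 3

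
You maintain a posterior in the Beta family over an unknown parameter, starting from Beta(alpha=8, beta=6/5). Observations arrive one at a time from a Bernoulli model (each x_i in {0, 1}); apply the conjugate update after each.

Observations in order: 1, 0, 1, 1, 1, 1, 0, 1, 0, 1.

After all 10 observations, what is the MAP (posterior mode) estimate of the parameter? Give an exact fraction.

35/43

obs 1: x=1 → posterior Beta(9, 6/5)
obs 2: x=0 → posterior Beta(9, 11/5)
obs 3: x=1 → posterior Beta(10, 11/5)
obs 4: x=1 → posterior Beta(11, 11/5)
obs 5: x=1 → posterior Beta(12, 11/5)
obs 6: x=1 → posterior Beta(13, 11/5)
obs 7: x=0 → posterior Beta(13, 16/5)
obs 8: x=1 → posterior Beta(14, 16/5)
obs 9: x=0 → posterior Beta(14, 21/5)
obs 10: x=1 → posterior Beta(15, 21/5)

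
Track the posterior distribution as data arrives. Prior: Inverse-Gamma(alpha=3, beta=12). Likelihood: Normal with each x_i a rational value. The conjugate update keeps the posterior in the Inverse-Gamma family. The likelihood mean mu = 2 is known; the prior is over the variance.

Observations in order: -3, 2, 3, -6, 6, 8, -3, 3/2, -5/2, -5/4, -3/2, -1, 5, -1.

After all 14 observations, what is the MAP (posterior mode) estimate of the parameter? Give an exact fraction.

4181/352

obs 1: x=-3 → posterior Inverse-Gamma(7/2, 49/2)
obs 2: x=2 → posterior Inverse-Gamma(4, 49/2)
obs 3: x=3 → posterior Inverse-Gamma(9/2, 25)
obs 4: x=-6 → posterior Inverse-Gamma(5, 57)
obs 5: x=6 → posterior Inverse-Gamma(11/2, 65)
obs 6: x=8 → posterior Inverse-Gamma(6, 83)
obs 7: x=-3 → posterior Inverse-Gamma(13/2, 191/2)
obs 8: x=3/2 → posterior Inverse-Gamma(7, 765/8)
obs 9: x=-5/2 → posterior Inverse-Gamma(15/2, 423/4)
obs 10: x=-5/4 → posterior Inverse-Gamma(8, 3553/32)
obs 11: x=-3/2 → posterior Inverse-Gamma(17/2, 3749/32)
obs 12: x=-1 → posterior Inverse-Gamma(9, 3893/32)
obs 13: x=5 → posterior Inverse-Gamma(19/2, 4037/32)
obs 14: x=-1 → posterior Inverse-Gamma(10, 4181/32)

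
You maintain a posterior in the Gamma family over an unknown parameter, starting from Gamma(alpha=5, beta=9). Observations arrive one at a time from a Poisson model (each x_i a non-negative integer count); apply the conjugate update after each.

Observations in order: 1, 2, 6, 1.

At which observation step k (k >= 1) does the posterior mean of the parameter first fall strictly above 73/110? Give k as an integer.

k = 2

obs 1: x=1 → posterior Gamma(6, 10)
obs 2: x=2 → posterior Gamma(8, 11)
obs 3: x=6 → posterior Gamma(14, 12)
obs 4: x=1 → posterior Gamma(15, 13)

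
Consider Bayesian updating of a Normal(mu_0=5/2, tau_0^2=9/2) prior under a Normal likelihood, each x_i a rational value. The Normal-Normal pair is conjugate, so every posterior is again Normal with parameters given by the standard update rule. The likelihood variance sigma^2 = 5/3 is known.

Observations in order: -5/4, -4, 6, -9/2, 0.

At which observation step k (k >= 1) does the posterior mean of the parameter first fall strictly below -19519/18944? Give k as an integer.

k = 2

obs 1: x=-5/4 → posterior Normal(-35/148, 45/37)
obs 2: x=-4 → posterior Normal(-467/256, 45/64)
obs 3: x=6 → posterior Normal(181/364, 45/91)
obs 4: x=-9/2 → posterior Normal(-305/472, 45/118)
obs 5: x=0 → posterior Normal(-61/116, 9/29)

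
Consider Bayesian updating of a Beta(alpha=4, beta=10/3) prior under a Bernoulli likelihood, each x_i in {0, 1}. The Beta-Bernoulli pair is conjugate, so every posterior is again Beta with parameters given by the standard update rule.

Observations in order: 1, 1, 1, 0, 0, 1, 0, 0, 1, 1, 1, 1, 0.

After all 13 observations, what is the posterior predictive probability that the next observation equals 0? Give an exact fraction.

25/61

obs 1: x=1 → posterior Beta(5, 10/3)
obs 2: x=1 → posterior Beta(6, 10/3)
obs 3: x=1 → posterior Beta(7, 10/3)
obs 4: x=0 → posterior Beta(7, 13/3)
obs 5: x=0 → posterior Beta(7, 16/3)
obs 6: x=1 → posterior Beta(8, 16/3)
obs 7: x=0 → posterior Beta(8, 19/3)
obs 8: x=0 → posterior Beta(8, 22/3)
obs 9: x=1 → posterior Beta(9, 22/3)
obs 10: x=1 → posterior Beta(10, 22/3)
obs 11: x=1 → posterior Beta(11, 22/3)
obs 12: x=1 → posterior Beta(12, 22/3)
obs 13: x=0 → posterior Beta(12, 25/3)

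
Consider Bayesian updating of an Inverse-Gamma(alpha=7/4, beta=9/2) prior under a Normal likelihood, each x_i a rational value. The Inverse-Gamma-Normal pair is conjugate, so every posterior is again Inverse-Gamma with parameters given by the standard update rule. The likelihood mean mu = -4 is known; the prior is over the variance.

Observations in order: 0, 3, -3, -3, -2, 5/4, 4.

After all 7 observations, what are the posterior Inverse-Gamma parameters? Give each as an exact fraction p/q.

alpha=21/4, beta=2745/32

obs 1: x=0 → posterior Inverse-Gamma(9/4, 25/2)
obs 2: x=3 → posterior Inverse-Gamma(11/4, 37)
obs 3: x=-3 → posterior Inverse-Gamma(13/4, 75/2)
obs 4: x=-3 → posterior Inverse-Gamma(15/4, 38)
obs 5: x=-2 → posterior Inverse-Gamma(17/4, 40)
obs 6: x=5/4 → posterior Inverse-Gamma(19/4, 1721/32)
obs 7: x=4 → posterior Inverse-Gamma(21/4, 2745/32)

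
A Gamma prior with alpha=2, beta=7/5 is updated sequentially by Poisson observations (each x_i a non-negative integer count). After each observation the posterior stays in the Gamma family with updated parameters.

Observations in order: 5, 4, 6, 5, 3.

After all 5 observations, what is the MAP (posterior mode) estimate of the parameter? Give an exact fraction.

15/4

obs 1: x=5 → posterior Gamma(7, 12/5)
obs 2: x=4 → posterior Gamma(11, 17/5)
obs 3: x=6 → posterior Gamma(17, 22/5)
obs 4: x=5 → posterior Gamma(22, 27/5)
obs 5: x=3 → posterior Gamma(25, 32/5)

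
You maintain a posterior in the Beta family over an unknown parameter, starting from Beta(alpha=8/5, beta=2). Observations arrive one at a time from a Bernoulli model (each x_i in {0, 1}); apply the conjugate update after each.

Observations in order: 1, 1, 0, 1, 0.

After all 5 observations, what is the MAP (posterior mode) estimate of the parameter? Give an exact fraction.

obs 1: x=1 → posterior Beta(13/5, 2)
obs 2: x=1 → posterior Beta(18/5, 2)
obs 3: x=0 → posterior Beta(18/5, 3)
obs 4: x=1 → posterior Beta(23/5, 3)
obs 5: x=0 → posterior Beta(23/5, 4)

6/11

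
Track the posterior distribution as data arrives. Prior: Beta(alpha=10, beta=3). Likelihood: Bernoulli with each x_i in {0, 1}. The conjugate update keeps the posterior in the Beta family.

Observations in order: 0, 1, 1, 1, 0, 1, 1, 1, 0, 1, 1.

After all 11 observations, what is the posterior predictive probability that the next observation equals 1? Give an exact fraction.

3/4

obs 1: x=0 → posterior Beta(10, 4)
obs 2: x=1 → posterior Beta(11, 4)
obs 3: x=1 → posterior Beta(12, 4)
obs 4: x=1 → posterior Beta(13, 4)
obs 5: x=0 → posterior Beta(13, 5)
obs 6: x=1 → posterior Beta(14, 5)
obs 7: x=1 → posterior Beta(15, 5)
obs 8: x=1 → posterior Beta(16, 5)
obs 9: x=0 → posterior Beta(16, 6)
obs 10: x=1 → posterior Beta(17, 6)
obs 11: x=1 → posterior Beta(18, 6)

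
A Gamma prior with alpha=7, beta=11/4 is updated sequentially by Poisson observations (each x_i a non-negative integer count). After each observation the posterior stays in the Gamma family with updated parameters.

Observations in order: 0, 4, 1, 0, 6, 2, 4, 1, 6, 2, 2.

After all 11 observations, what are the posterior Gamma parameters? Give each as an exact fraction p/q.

alpha=35, beta=55/4

obs 1: x=0 → posterior Gamma(7, 15/4)
obs 2: x=4 → posterior Gamma(11, 19/4)
obs 3: x=1 → posterior Gamma(12, 23/4)
obs 4: x=0 → posterior Gamma(12, 27/4)
obs 5: x=6 → posterior Gamma(18, 31/4)
obs 6: x=2 → posterior Gamma(20, 35/4)
obs 7: x=4 → posterior Gamma(24, 39/4)
obs 8: x=1 → posterior Gamma(25, 43/4)
obs 9: x=6 → posterior Gamma(31, 47/4)
obs 10: x=2 → posterior Gamma(33, 51/4)
obs 11: x=2 → posterior Gamma(35, 55/4)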